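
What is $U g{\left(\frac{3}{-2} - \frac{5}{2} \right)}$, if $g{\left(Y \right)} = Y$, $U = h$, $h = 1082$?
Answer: $-4328$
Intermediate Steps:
$U = 1082$
$U g{\left(\frac{3}{-2} - \frac{5}{2} \right)} = 1082 \left(\frac{3}{-2} - \frac{5}{2}\right) = 1082 \left(3 \left(- \frac{1}{2}\right) - \frac{5}{2}\right) = 1082 \left(- \frac{3}{2} - \frac{5}{2}\right) = 1082 \left(-4\right) = -4328$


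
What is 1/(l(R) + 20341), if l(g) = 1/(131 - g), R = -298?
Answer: 429/8726290 ≈ 4.9162e-5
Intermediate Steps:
1/(l(R) + 20341) = 1/(-1/(-131 - 298) + 20341) = 1/(-1/(-429) + 20341) = 1/(-1*(-1/429) + 20341) = 1/(1/429 + 20341) = 1/(8726290/429) = 429/8726290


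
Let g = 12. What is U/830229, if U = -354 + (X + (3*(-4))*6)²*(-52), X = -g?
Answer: -122422/276743 ≈ -0.44237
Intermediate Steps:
X = -12 (X = -1*12 = -12)
U = -367266 (U = -354 + (-12 + (3*(-4))*6)²*(-52) = -354 + (-12 - 12*6)²*(-52) = -354 + (-12 - 72)²*(-52) = -354 + (-84)²*(-52) = -354 + 7056*(-52) = -354 - 366912 = -367266)
U/830229 = -367266/830229 = -367266*1/830229 = -122422/276743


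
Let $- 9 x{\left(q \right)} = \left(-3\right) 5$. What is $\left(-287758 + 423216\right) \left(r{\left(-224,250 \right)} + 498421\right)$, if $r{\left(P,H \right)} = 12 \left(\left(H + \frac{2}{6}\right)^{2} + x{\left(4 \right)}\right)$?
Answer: $\frac{508147252766}{3} \approx 1.6938 \cdot 10^{11}$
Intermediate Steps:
$x{\left(q \right)} = \frac{5}{3}$ ($x{\left(q \right)} = - \frac{\left(-3\right) 5}{9} = \left(- \frac{1}{9}\right) \left(-15\right) = \frac{5}{3}$)
$r{\left(P,H \right)} = 20 + 12 \left(\frac{1}{3} + H\right)^{2}$ ($r{\left(P,H \right)} = 12 \left(\left(H + \frac{2}{6}\right)^{2} + \frac{5}{3}\right) = 12 \left(\left(H + 2 \cdot \frac{1}{6}\right)^{2} + \frac{5}{3}\right) = 12 \left(\left(H + \frac{1}{3}\right)^{2} + \frac{5}{3}\right) = 12 \left(\left(\frac{1}{3} + H\right)^{2} + \frac{5}{3}\right) = 12 \left(\frac{5}{3} + \left(\frac{1}{3} + H\right)^{2}\right) = 20 + 12 \left(\frac{1}{3} + H\right)^{2}$)
$\left(-287758 + 423216\right) \left(r{\left(-224,250 \right)} + 498421\right) = \left(-287758 + 423216\right) \left(\left(20 + \frac{4 \left(1 + 3 \cdot 250\right)^{2}}{3}\right) + 498421\right) = 135458 \left(\left(20 + \frac{4 \left(1 + 750\right)^{2}}{3}\right) + 498421\right) = 135458 \left(\left(20 + \frac{4 \cdot 751^{2}}{3}\right) + 498421\right) = 135458 \left(\left(20 + \frac{4}{3} \cdot 564001\right) + 498421\right) = 135458 \left(\left(20 + \frac{2256004}{3}\right) + 498421\right) = 135458 \left(\frac{2256064}{3} + 498421\right) = 135458 \cdot \frac{3751327}{3} = \frac{508147252766}{3}$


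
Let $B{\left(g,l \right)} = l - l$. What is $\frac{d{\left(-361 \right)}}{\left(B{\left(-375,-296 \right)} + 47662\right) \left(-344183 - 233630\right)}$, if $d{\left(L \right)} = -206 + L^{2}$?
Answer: $- \frac{130115}{27539723206} \approx -4.7246 \cdot 10^{-6}$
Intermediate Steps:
$B{\left(g,l \right)} = 0$
$\frac{d{\left(-361 \right)}}{\left(B{\left(-375,-296 \right)} + 47662\right) \left(-344183 - 233630\right)} = \frac{-206 + \left(-361\right)^{2}}{\left(0 + 47662\right) \left(-344183 - 233630\right)} = \frac{-206 + 130321}{47662 \left(-577813\right)} = \frac{130115}{-27539723206} = 130115 \left(- \frac{1}{27539723206}\right) = - \frac{130115}{27539723206}$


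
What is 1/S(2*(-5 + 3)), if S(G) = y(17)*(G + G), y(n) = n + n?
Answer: -1/272 ≈ -0.0036765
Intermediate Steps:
y(n) = 2*n
S(G) = 68*G (S(G) = (2*17)*(G + G) = 34*(2*G) = 68*G)
1/S(2*(-5 + 3)) = 1/(68*(2*(-5 + 3))) = 1/(68*(2*(-2))) = 1/(68*(-4)) = 1/(-272) = -1/272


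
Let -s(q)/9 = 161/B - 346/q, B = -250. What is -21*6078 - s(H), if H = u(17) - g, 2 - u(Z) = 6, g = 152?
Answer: -207388731/1625 ≈ -1.2762e+5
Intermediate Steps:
u(Z) = -4 (u(Z) = 2 - 1*6 = 2 - 6 = -4)
H = -156 (H = -4 - 1*152 = -4 - 152 = -156)
s(q) = 1449/250 + 3114/q (s(q) = -9*(161/(-250) - 346/q) = -9*(161*(-1/250) - 346/q) = -9*(-161/250 - 346/q) = 1449/250 + 3114/q)
-21*6078 - s(H) = -21*6078 - (1449/250 + 3114/(-156)) = -127638 - (1449/250 + 3114*(-1/156)) = -127638 - (1449/250 - 519/26) = -127638 - 1*(-23019/1625) = -127638 + 23019/1625 = -207388731/1625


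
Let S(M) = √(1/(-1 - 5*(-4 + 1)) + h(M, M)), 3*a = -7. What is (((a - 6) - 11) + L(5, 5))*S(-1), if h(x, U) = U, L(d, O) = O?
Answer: -43*I*√182/42 ≈ -13.812*I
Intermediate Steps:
a = -7/3 (a = (⅓)*(-7) = -7/3 ≈ -2.3333)
S(M) = √(1/14 + M) (S(M) = √(1/(-1 - 5*(-4 + 1)) + M) = √(1/(-1 - 5*(-3)) + M) = √(1/(-1 + 15) + M) = √(1/14 + M))
(((a - 6) - 11) + L(5, 5))*S(-1) = (((-7/3 - 6) - 11) + 5)*(√(14 + 196*(-1))/14) = ((-25/3 - 11) + 5)*(√(14 - 196)/14) = (-58/3 + 5)*(√(-182)/14) = -43*I*√182/42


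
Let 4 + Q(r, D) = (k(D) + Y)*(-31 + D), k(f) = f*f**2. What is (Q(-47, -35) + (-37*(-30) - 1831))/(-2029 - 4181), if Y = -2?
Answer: -2829157/6210 ≈ -455.58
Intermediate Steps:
k(f) = f**3
Q(r, D) = -4 + (-31 + D)*(-2 + D**3) (Q(r, D) = -4 + (D**3 - 2)*(-31 + D) = -4 + (-2 + D**3)*(-31 + D) = -4 + (-31 + D)*(-2 + D**3))
(Q(-47, -35) + (-37*(-30) - 1831))/(-2029 - 4181) = ((58 + (-35)**4 - 31*(-35)**3 - 2*(-35)) + (-37*(-30) - 1831))/(-2029 - 4181) = ((58 + 1500625 - 31*(-42875) + 70) + (1110 - 1831))/(-6210) = ((58 + 1500625 + 1329125 + 70) - 721)*(-1/6210) = (2829878 - 721)*(-1/6210) = 2829157*(-1/6210) = -2829157/6210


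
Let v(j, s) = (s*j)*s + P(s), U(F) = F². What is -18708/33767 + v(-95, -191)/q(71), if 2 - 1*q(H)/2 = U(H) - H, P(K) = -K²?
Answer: 2459835298/6989769 ≈ 351.92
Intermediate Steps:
q(H) = 4 - 2*H² + 2*H (q(H) = 4 - 2*(H² - H) = 4 + (-2*H² + 2*H) = 4 - 2*H² + 2*H)
v(j, s) = -s² + j*s² (v(j, s) = (s*j)*s - s² = (j*s)*s - s² = j*s² - s² = -s² + j*s²)
-18708/33767 + v(-95, -191)/q(71) = -18708/33767 + ((-191)²*(-1 - 95))/(4 - 2*71² + 2*71) = -18708*1/33767 + (36481*(-96))/(4 - 2*5041 + 142) = -18708/33767 - 3502176/(4 - 10082 + 142) = -18708/33767 - 3502176/(-9936) = -18708/33767 - 3502176*(-1/9936) = -18708/33767 + 72962/207 = 2459835298/6989769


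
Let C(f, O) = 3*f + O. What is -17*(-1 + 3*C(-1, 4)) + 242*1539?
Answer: 372404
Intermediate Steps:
C(f, O) = O + 3*f
-17*(-1 + 3*C(-1, 4)) + 242*1539 = -17*(-1 + 3*(4 + 3*(-1))) + 242*1539 = -17*(-1 + 3*(4 - 3)) + 372438 = -17*(-1 + 3*1) + 372438 = -17*(-1 + 3) + 372438 = -17*2 + 372438 = -34 + 372438 = 372404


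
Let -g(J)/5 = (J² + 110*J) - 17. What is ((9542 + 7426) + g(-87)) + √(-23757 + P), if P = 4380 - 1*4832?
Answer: 27058 + I*√24209 ≈ 27058.0 + 155.59*I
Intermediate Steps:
P = -452 (P = 4380 - 4832 = -452)
g(J) = 85 - 550*J - 5*J² (g(J) = -5*((J² + 110*J) - 17) = -5*(-17 + J² + 110*J) = 85 - 550*J - 5*J²)
((9542 + 7426) + g(-87)) + √(-23757 + P) = ((9542 + 7426) + (85 - 550*(-87) - 5*(-87)²)) + √(-23757 - 452) = (16968 + (85 + 47850 - 5*7569)) + √(-24209) = (16968 + (85 + 47850 - 37845)) + I*√24209 = (16968 + 10090) + I*√24209 = 27058 + I*√24209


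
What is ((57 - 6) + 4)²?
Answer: 3025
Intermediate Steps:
((57 - 6) + 4)² = (51 + 4)² = 55² = 3025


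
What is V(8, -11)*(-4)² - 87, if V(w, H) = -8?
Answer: -215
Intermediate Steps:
V(8, -11)*(-4)² - 87 = -8*(-4)² - 87 = -8*16 - 87 = -128 - 87 = -215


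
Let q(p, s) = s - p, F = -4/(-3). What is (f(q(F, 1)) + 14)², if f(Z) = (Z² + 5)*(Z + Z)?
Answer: 81796/729 ≈ 112.20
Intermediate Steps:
F = 4/3 (F = -4*(-⅓) = 4/3 ≈ 1.3333)
f(Z) = 2*Z*(5 + Z²) (f(Z) = (5 + Z²)*(2*Z) = 2*Z*(5 + Z²))
(f(q(F, 1)) + 14)² = (2*(1 - 1*4/3)*(5 + (1 - 1*4/3)²) + 14)² = (2*(1 - 4/3)*(5 + (1 - 4/3)²) + 14)² = (2*(-⅓)*(5 + (-⅓)²) + 14)² = (2*(-⅓)*(5 + ⅑) + 14)² = (2*(-⅓)*(46/9) + 14)² = (-92/27 + 14)² = (286/27)² = 81796/729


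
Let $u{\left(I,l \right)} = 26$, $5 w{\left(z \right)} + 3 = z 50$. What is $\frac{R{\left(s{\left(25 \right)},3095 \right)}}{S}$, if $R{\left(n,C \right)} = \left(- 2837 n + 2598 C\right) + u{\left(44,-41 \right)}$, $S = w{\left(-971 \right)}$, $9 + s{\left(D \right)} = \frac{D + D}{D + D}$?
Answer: $- \frac{40317660}{48553} \approx -830.38$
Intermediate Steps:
$w{\left(z \right)} = - \frac{3}{5} + 10 z$ ($w{\left(z \right)} = - \frac{3}{5} + \frac{z 50}{5} = - \frac{3}{5} + \frac{50 z}{5} = - \frac{3}{5} + 10 z$)
$s{\left(D \right)} = -8$ ($s{\left(D \right)} = -9 + \frac{D + D}{D + D} = -9 + \frac{2 D}{2 D} = -9 + 2 D \frac{1}{2 D} = -9 + 1 = -8$)
$S = - \frac{48553}{5}$ ($S = - \frac{3}{5} + 10 \left(-971\right) = - \frac{3}{5} - 9710 = - \frac{48553}{5} \approx -9710.6$)
$R{\left(n,C \right)} = 26 - 2837 n + 2598 C$ ($R{\left(n,C \right)} = \left(- 2837 n + 2598 C\right) + 26 = 26 - 2837 n + 2598 C$)
$\frac{R{\left(s{\left(25 \right)},3095 \right)}}{S} = \frac{26 - -22696 + 2598 \cdot 3095}{- \frac{48553}{5}} = \left(26 + 22696 + 8040810\right) \left(- \frac{5}{48553}\right) = 8063532 \left(- \frac{5}{48553}\right) = - \frac{40317660}{48553}$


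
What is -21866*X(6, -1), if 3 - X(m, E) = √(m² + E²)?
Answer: -65598 + 21866*√37 ≈ 67408.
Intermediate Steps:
X(m, E) = 3 - √(E² + m²) (X(m, E) = 3 - √(m² + E²) = 3 - √(E² + m²))
-21866*X(6, -1) = -21866*(3 - √((-1)² + 6²)) = -21866*(3 - √(1 + 36)) = -21866*(3 - √37) = -65598 + 21866*√37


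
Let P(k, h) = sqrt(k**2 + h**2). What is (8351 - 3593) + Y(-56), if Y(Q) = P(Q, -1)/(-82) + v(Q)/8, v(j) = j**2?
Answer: 5150 - sqrt(3137)/82 ≈ 5149.3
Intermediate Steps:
P(k, h) = sqrt(h**2 + k**2)
Y(Q) = -sqrt(1 + Q**2)/82 + Q**2/8 (Y(Q) = sqrt((-1)**2 + Q**2)/(-82) + Q**2/8 = sqrt(1 + Q**2)*(-1/82) + Q**2*(1/8) = -sqrt(1 + Q**2)/82 + Q**2/8)
(8351 - 3593) + Y(-56) = (8351 - 3593) + (-sqrt(1 + (-56)**2)/82 + (1/8)*(-56)**2) = 4758 + (-sqrt(1 + 3136)/82 + (1/8)*3136) = 4758 + (-sqrt(3137)/82 + 392) = 4758 + (392 - sqrt(3137)/82) = 5150 - sqrt(3137)/82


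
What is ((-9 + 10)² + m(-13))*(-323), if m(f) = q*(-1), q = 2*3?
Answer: 1615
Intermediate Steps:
q = 6
m(f) = -6 (m(f) = 6*(-1) = -6)
((-9 + 10)² + m(-13))*(-323) = ((-9 + 10)² - 6)*(-323) = (1² - 6)*(-323) = (1 - 6)*(-323) = -5*(-323) = 1615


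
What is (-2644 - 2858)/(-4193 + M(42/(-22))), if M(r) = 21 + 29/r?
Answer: 115542/87931 ≈ 1.3140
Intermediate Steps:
(-2644 - 2858)/(-4193 + M(42/(-22))) = (-2644 - 2858)/(-4193 + (21 + 29/((42/(-22))))) = -5502/(-4193 + (21 + 29/((42*(-1/22))))) = -5502/(-4193 + (21 + 29/(-21/11))) = -5502/(-4193 + (21 + 29*(-11/21))) = -5502/(-4193 + (21 - 319/21)) = -5502/(-4193 + 122/21) = -5502/(-87931/21) = -5502*(-21/87931) = 115542/87931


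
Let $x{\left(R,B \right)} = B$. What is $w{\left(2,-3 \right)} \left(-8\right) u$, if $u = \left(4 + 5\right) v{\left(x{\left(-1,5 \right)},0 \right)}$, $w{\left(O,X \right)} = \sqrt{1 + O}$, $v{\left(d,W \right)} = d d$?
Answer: $- 1800 \sqrt{3} \approx -3117.7$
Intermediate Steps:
$v{\left(d,W \right)} = d^{2}$
$u = 225$ ($u = \left(4 + 5\right) 5^{2} = 9 \cdot 25 = 225$)
$w{\left(2,-3 \right)} \left(-8\right) u = \sqrt{1 + 2} \left(-8\right) 225 = \sqrt{3} \left(-8\right) 225 = - 8 \sqrt{3} \cdot 225 = - 1800 \sqrt{3}$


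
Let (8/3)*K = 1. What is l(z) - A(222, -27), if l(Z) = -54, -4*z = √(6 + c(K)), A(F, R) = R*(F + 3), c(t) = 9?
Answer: 6021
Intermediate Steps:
K = 3/8 (K = (3/8)*1 = 3/8 ≈ 0.37500)
A(F, R) = R*(3 + F)
z = -√15/4 (z = -√(6 + 9)/4 = -√15/4 ≈ -0.96825)
l(z) - A(222, -27) = -54 - (-27)*(3 + 222) = -54 - (-27)*225 = -54 - 1*(-6075) = -54 + 6075 = 6021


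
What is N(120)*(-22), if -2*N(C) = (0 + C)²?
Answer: 158400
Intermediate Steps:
N(C) = -C²/2 (N(C) = -(0 + C)²/2 = -C²/2)
N(120)*(-22) = -½*120²*(-22) = -½*14400*(-22) = -7200*(-22) = 158400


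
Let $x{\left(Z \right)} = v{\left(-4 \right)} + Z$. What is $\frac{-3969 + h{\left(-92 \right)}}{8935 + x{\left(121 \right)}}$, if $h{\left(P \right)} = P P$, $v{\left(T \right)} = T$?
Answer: $\frac{145}{292} \approx 0.49658$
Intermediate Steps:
$x{\left(Z \right)} = -4 + Z$
$h{\left(P \right)} = P^{2}$
$\frac{-3969 + h{\left(-92 \right)}}{8935 + x{\left(121 \right)}} = \frac{-3969 + \left(-92\right)^{2}}{8935 + \left(-4 + 121\right)} = \frac{-3969 + 8464}{8935 + 117} = \frac{4495}{9052} = 4495 \cdot \frac{1}{9052} = \frac{145}{292}$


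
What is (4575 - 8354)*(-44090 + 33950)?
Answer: 38319060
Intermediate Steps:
(4575 - 8354)*(-44090 + 33950) = -3779*(-10140) = 38319060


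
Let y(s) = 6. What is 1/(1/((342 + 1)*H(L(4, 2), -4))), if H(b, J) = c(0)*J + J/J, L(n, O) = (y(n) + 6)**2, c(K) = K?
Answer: 343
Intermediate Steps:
L(n, O) = 144 (L(n, O) = (6 + 6)**2 = 12**2 = 144)
H(b, J) = 1 (H(b, J) = 0*J + J/J = 0 + 1 = 1)
1/(1/((342 + 1)*H(L(4, 2), -4))) = 1/(1/((342 + 1)*1)) = 1/(1/(343*1)) = 1/(1/343) = 343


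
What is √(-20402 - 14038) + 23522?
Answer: 23522 + 2*I*√8610 ≈ 23522.0 + 185.58*I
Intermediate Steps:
√(-20402 - 14038) + 23522 = √(-34440) + 23522 = 2*I*√8610 + 23522 = 23522 + 2*I*√8610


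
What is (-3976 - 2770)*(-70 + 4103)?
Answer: -27206618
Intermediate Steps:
(-3976 - 2770)*(-70 + 4103) = -6746*4033 = -27206618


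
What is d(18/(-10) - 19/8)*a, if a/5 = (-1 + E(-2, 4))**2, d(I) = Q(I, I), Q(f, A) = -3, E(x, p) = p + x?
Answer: -15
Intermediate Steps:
d(I) = -3
a = 5 (a = 5*(-1 + (4 - 2))**2 = 5*(-1 + 2)**2 = 5*1**2 = 5*1 = 5)
d(18/(-10) - 19/8)*a = -3*5 = -15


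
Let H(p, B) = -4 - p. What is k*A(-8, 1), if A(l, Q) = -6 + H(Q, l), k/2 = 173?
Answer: -3806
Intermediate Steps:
k = 346 (k = 2*173 = 346)
A(l, Q) = -10 - Q (A(l, Q) = -6 + (-4 - Q) = -10 - Q)
k*A(-8, 1) = 346*(-10 - 1*1) = 346*(-10 - 1) = 346*(-11) = -3806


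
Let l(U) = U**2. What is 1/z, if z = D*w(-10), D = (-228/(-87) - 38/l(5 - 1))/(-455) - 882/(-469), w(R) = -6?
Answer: -3536260/39890223 ≈ -0.088650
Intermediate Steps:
D = 13296741/7072520 (D = (-228/(-87) - 38/(5 - 1)**2)/(-455) - 882/(-469) = (-228*(-1/87) - 38/(4**2))*(-1/455) - 882*(-1/469) = (76/29 - 38/16)*(-1/455) + 126/67 = (76/29 - 38*1/16)*(-1/455) + 126/67 = (76/29 - 19/8)*(-1/455) + 126/67 = (57/232)*(-1/455) + 126/67 = -57/105560 + 126/67 = 13296741/7072520 ≈ 1.8801)
z = -39890223/3536260 (z = (13296741/7072520)*(-6) = -39890223/3536260 ≈ -11.280)
1/z = 1/(-39890223/3536260) = -3536260/39890223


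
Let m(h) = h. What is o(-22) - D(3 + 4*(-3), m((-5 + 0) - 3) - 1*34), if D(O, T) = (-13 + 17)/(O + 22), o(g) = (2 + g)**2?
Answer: 5196/13 ≈ 399.69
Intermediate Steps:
D(O, T) = 4/(22 + O)
o(-22) - D(3 + 4*(-3), m((-5 + 0) - 3) - 1*34) = (2 - 22)**2 - 4/(22 + (3 + 4*(-3))) = (-20)**2 - 4/(22 + (3 - 12)) = 400 - 4/(22 - 9) = 400 - 4/13 = 5196/13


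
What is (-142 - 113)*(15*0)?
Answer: 0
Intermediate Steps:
(-142 - 113)*(15*0) = -255*0 = 0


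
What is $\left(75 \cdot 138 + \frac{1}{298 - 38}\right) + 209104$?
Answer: $\frac{57058041}{260} \approx 2.1945 \cdot 10^{5}$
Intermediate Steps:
$\left(75 \cdot 138 + \frac{1}{298 - 38}\right) + 209104 = \left(10350 + \frac{1}{298 - 38}\right) + 209104 = \left(10350 + \frac{1}{260}\right) + 209104 = \frac{2691001}{260} + 209104 = \frac{57058041}{260}$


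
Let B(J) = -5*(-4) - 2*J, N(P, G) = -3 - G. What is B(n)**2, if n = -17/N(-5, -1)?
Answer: 9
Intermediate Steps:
n = 17/2 (n = -17/(-3 - 1*(-1)) = -17/(-3 + 1) = -17/(-2) = -17*(-1/2) = 17/2 ≈ 8.5000)
B(J) = 20 - 2*J
B(n)**2 = (20 - 2*17/2)**2 = (20 - 17)**2 = 3**2 = 9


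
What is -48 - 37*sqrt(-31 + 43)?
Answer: -48 - 74*sqrt(3) ≈ -176.17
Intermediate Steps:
-48 - 37*sqrt(-31 + 43) = -48 - 74*sqrt(3)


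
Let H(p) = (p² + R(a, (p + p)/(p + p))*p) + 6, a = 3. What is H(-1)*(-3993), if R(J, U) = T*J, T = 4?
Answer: 19965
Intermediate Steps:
R(J, U) = 4*J
H(p) = 6 + p² + 12*p (H(p) = (p² + (4*3)*p) + 6 = (p² + 12*p) + 6 = 6 + p² + 12*p)
H(-1)*(-3993) = (6 + (-1)² + 12*(-1))*(-3993) = (6 + 1 - 12)*(-3993) = -5*(-3993) = 19965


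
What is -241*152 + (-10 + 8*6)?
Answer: -36594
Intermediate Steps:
-241*152 + (-10 + 8*6) = -36632 + (-10 + 48) = -36632 + 38 = -36594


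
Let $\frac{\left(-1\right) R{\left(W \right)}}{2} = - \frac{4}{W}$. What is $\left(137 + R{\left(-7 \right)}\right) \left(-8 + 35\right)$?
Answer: $\frac{25677}{7} \approx 3668.1$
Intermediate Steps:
$R{\left(W \right)} = \frac{8}{W}$ ($R{\left(W \right)} = - 2 \left(- \frac{4}{W}\right) = \frac{8}{W}$)
$\left(137 + R{\left(-7 \right)}\right) \left(-8 + 35\right) = \left(137 + \frac{8}{-7}\right) \left(-8 + 35\right) = \left(137 + 8 \left(- \frac{1}{7}\right)\right) 27 = \left(137 - \frac{8}{7}\right) 27 = \frac{951}{7} \cdot 27 = \frac{25677}{7}$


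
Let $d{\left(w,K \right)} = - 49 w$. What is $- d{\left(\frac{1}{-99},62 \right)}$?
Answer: $- \frac{49}{99} \approx -0.49495$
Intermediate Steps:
$- d{\left(\frac{1}{-99},62 \right)} = - \frac{-49}{-99} = - \frac{\left(-49\right) \left(-1\right)}{99} = \left(-1\right) \frac{49}{99} = - \frac{49}{99}$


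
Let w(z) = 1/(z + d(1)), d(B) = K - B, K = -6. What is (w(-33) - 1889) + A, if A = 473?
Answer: -56641/40 ≈ -1416.0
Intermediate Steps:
d(B) = -6 - B
w(z) = 1/(-7 + z) (w(z) = 1/(z + (-6 - 1*1)) = 1/(z + (-6 - 1)) = 1/(z - 7) = 1/(-7 + z))
(w(-33) - 1889) + A = (1/(-7 - 33) - 1889) + 473 = (1/(-40) - 1889) + 473 = (-1/40 - 1889) + 473 = -75561/40 + 473 = -56641/40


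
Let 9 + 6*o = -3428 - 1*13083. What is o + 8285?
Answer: 16595/3 ≈ 5531.7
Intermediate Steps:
o = -8260/3 (o = -3/2 + (-3428 - 1*13083)/6 = -3/2 + (-3428 - 13083)/6 = -3/2 + (1/6)*(-16511) = -3/2 - 16511/6 = -8260/3 ≈ -2753.3)
o + 8285 = -8260/3 + 8285 = 16595/3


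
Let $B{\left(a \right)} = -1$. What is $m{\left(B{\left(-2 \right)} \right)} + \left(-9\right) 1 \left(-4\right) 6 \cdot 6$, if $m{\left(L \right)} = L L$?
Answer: $1297$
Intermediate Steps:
$m{\left(L \right)} = L^{2}$
$m{\left(B{\left(-2 \right)} \right)} + \left(-9\right) 1 \left(-4\right) 6 \cdot 6 = \left(-1\right)^{2} + \left(-9\right) 1 \left(-4\right) 6 \cdot 6 = 1 - 9 \left(\left(-24\right) 6\right) = 1 - -1296 = 1 + 1296 = 1297$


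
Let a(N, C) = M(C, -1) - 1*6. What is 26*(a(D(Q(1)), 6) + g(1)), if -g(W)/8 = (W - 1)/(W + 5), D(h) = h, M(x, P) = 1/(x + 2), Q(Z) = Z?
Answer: -611/4 ≈ -152.75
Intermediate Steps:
M(x, P) = 1/(2 + x)
g(W) = -8*(-1 + W)/(5 + W) (g(W) = -8*(W - 1)/(W + 5) = -8*(-1 + W)/(5 + W))
a(N, C) = -6 + 1/(2 + C) (a(N, C) = 1/(2 + C) - 1*6 = 1/(2 + C) - 6 = -6 + 1/(2 + C))
26*(a(D(Q(1)), 6) + g(1)) = 26*((-11 - 6*6)/(2 + 6) + 8*(1 - 1*1)/(5 + 1)) = 26*((-11 - 36)/8 + 8*(1 - 1)/6) = 26*((1/8)*(-47) + 8*(1/6)*0) = 26*(-47/8 + 0) = 26*(-47/8) = -611/4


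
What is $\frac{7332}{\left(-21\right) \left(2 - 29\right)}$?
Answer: $\frac{2444}{189} \approx 12.931$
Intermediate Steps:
$\frac{7332}{\left(-21\right) \left(2 - 29\right)} = \frac{7332}{\left(-21\right) \left(-27\right)} = \frac{7332}{567} = 7332 \cdot \frac{1}{567} = \frac{2444}{189}$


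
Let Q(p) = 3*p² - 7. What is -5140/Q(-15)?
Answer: -1285/167 ≈ -7.6946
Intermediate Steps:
Q(p) = -7 + 3*p²
-5140/Q(-15) = -5140/(-7 + 3*(-15)²) = -5140/(-7 + 3*225) = -5140/(-7 + 675) = -5140/668 = -5140*1/668 = -1285/167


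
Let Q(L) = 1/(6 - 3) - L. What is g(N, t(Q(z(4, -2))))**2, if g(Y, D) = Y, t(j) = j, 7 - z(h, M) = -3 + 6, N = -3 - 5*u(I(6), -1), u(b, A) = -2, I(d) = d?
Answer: 49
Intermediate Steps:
N = 7 (N = -3 - 5*(-2) = -3 + 10 = 7)
z(h, M) = 4 (z(h, M) = 7 - (-3 + 6) = 7 - 1*3 = 7 - 3 = 4)
Q(L) = 1/3 - L
g(N, t(Q(z(4, -2))))**2 = 7**2 = 49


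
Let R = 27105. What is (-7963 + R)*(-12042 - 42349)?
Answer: -1041152522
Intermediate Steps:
(-7963 + R)*(-12042 - 42349) = (-7963 + 27105)*(-12042 - 42349) = 19142*(-54391) = -1041152522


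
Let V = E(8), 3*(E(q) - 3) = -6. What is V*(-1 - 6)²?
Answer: 49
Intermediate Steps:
E(q) = 1 (E(q) = 3 + (⅓)*(-6) = 3 - 2 = 1)
V = 1
V*(-1 - 6)² = 1*(-1 - 6)² = 1*(-7)² = 1*49 = 49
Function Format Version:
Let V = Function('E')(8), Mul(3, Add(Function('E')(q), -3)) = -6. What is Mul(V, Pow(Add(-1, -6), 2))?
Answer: 49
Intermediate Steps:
Function('E')(q) = 1 (Function('E')(q) = Add(3, Mul(Rational(1, 3), -6)) = Add(3, -2) = 1)
V = 1
Mul(V, Pow(Add(-1, -6), 2)) = Mul(1, Pow(Add(-1, -6), 2)) = Mul(1, Pow(-7, 2)) = Mul(1, 49) = 49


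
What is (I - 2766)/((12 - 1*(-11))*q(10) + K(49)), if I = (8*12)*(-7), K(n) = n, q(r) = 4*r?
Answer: -1146/323 ≈ -3.5480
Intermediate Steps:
I = -672 (I = 96*(-7) = -672)
(I - 2766)/((12 - 1*(-11))*q(10) + K(49)) = (-672 - 2766)/((12 - 1*(-11))*(4*10) + 49) = -3438/((12 + 11)*40 + 49) = -3438/(23*40 + 49) = -3438/(920 + 49) = -3438/969 = -3438*1/969 = -1146/323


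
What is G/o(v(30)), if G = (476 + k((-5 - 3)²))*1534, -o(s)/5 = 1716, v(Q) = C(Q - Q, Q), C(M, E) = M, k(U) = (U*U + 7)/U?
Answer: -2039453/21120 ≈ -96.565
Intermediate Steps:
k(U) = (7 + U²)/U (k(U) = (U² + 7)/U = (7 + U²)/U)
v(Q) = 0 (v(Q) = Q - Q = 0)
o(s) = -8580 (o(s) = -5*1716 = -8580)
G = 26512889/32 (G = (476 + ((-5 - 3)² + 7/((-5 - 3)²)))*1534 = (476 + ((-8)² + 7/((-8)²)))*1534 = (476 + (64 + 7/64))*1534 = (476 + 4103/64)*1534 = (34567/64)*1534 = 26512889/32 ≈ 8.2853e+5)
G/o(v(30)) = (26512889/32)/(-8580) = (26512889/32)*(-1/8580) = -2039453/21120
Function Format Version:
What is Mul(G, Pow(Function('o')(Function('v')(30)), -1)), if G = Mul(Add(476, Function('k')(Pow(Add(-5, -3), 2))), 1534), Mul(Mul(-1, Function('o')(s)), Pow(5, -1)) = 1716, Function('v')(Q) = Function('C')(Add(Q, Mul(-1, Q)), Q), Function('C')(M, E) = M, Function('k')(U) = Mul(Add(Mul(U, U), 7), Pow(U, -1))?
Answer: Rational(-2039453, 21120) ≈ -96.565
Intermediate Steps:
Function('k')(U) = Mul(Pow(U, -1), Add(7, Pow(U, 2))) (Function('k')(U) = Mul(Add(Pow(U, 2), 7), Pow(U, -1)) = Mul(Add(7, Pow(U, 2)), Pow(U, -1)) = Mul(Pow(U, -1), Add(7, Pow(U, 2))))
Function('v')(Q) = 0 (Function('v')(Q) = Add(Q, Mul(-1, Q)) = 0)
Function('o')(s) = -8580 (Function('o')(s) = Mul(-5, 1716) = -8580)
G = Rational(26512889, 32) (G = Mul(Add(476, Add(Pow(Add(-5, -3), 2), Mul(7, Pow(Pow(Add(-5, -3), 2), -1)))), 1534) = Mul(Add(476, Add(Pow(-8, 2), Mul(7, Pow(Pow(-8, 2), -1)))), 1534) = Mul(Add(476, Add(64, Mul(7, Pow(64, -1)))), 1534) = Mul(Add(476, Add(64, Mul(7, Rational(1, 64)))), 1534) = Mul(Add(476, Add(64, Rational(7, 64))), 1534) = Mul(Add(476, Rational(4103, 64)), 1534) = Mul(Rational(34567, 64), 1534) = Rational(26512889, 32) ≈ 8.2853e+5)
Mul(G, Pow(Function('o')(Function('v')(30)), -1)) = Mul(Rational(26512889, 32), Pow(-8580, -1)) = Mul(Rational(26512889, 32), Rational(-1, 8580)) = Rational(-2039453, 21120)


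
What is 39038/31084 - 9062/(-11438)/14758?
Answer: 21677547090/17260004909 ≈ 1.2559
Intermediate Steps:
39038/31084 - 9062/(-11438)/14758 = 39038*(1/31084) - 9062*(-1/11438)*(1/14758) = 19519/15542 + (4531/5719)*(1/14758) = 19519/15542 + 4531/84401002 = 21677547090/17260004909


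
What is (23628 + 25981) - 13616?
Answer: 35993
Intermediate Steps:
(23628 + 25981) - 13616 = 49609 - 13616 = 35993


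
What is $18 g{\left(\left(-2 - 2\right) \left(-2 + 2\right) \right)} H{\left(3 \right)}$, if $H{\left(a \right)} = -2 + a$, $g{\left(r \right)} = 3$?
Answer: $54$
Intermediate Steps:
$18 g{\left(\left(-2 - 2\right) \left(-2 + 2\right) \right)} H{\left(3 \right)} = 18 \cdot 3 \left(-2 + 3\right) = 54 \cdot 1 = 54$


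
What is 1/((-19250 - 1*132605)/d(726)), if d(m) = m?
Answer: -6/1255 ≈ -0.0047809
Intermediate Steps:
1/((-19250 - 1*132605)/d(726)) = 1/((-19250 - 1*132605)/726) = 1/((-19250 - 132605)*(1/726)) = 1/(-151855*1/726) = 1/(-1255/6) = -6/1255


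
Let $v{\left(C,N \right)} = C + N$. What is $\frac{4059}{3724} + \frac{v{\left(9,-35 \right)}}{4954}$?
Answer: $\frac{10005731}{9224348} \approx 1.0847$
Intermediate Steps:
$\frac{4059}{3724} + \frac{v{\left(9,-35 \right)}}{4954} = \frac{4059}{3724} + \frac{9 - 35}{4954} = 4059 \cdot \frac{1}{3724} - \frac{13}{2477} = \frac{4059}{3724} - \frac{13}{2477} = \frac{10005731}{9224348}$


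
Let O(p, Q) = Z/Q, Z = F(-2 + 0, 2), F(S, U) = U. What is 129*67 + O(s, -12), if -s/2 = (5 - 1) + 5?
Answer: 51857/6 ≈ 8642.8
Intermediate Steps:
s = -18 (s = -2*((5 - 1) + 5) = -2*(4 + 5) = -2*9 = -18)
Z = 2
O(p, Q) = 2/Q
129*67 + O(s, -12) = 129*67 + 2/(-12) = 8643 + 2*(-1/12) = 8643 - ⅙ = 51857/6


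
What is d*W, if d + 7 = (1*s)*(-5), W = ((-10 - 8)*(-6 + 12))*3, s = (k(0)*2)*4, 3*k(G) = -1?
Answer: -2052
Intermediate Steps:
k(G) = -⅓ (k(G) = (⅓)*(-1) = -⅓)
s = -8/3 (s = -⅓*2*4 = -⅔*4 = -8/3 ≈ -2.6667)
W = -324 (W = -18*6*3 = -108*3 = -324)
d = 19/3 (d = -7 + (1*(-8/3))*(-5) = -7 - 8/3*(-5) = -7 + 40/3 = 19/3 ≈ 6.3333)
d*W = (19/3)*(-324) = -2052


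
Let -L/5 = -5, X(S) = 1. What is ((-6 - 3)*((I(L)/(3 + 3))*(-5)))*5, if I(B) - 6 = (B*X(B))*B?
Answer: 47325/2 ≈ 23663.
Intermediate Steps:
L = 25 (L = -5*(-5) = 25)
I(B) = 6 + B**2 (I(B) = 6 + (B*1)*B = 6 + B*B = 6 + B**2)
((-6 - 3)*((I(L)/(3 + 3))*(-5)))*5 = ((-6 - 3)*(((6 + 25**2)/(3 + 3))*(-5)))*5 = -9*(6 + 625)/6*(-5)*5 = -9*(1/6)*631*(-5)*5 = -1893*(-5)/2*5 = -9*(-3155/6)*5 = (9465/2)*5 = 47325/2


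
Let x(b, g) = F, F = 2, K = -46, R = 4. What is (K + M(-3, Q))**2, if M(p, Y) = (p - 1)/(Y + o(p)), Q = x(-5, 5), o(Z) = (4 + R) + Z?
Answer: 106276/49 ≈ 2168.9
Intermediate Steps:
o(Z) = 8 + Z (o(Z) = (4 + 4) + Z = 8 + Z)
x(b, g) = 2
Q = 2
M(p, Y) = (-1 + p)/(8 + Y + p) (M(p, Y) = (p - 1)/(Y + (8 + p)) = (-1 + p)/(8 + Y + p))
(K + M(-3, Q))**2 = (-46 + (-1 - 3)/(8 + 2 - 3))**2 = (-46 - 4/7)**2 = (-326/7)**2 = 106276/49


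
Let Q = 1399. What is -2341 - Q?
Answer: -3740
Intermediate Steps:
-2341 - Q = -2341 - 1*1399 = -2341 - 1399 = -3740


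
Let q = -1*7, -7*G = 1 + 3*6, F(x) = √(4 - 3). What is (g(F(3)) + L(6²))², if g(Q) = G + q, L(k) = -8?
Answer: 15376/49 ≈ 313.80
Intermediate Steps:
F(x) = 1 (F(x) = √1 = 1)
G = -19/7 (G = -(1 + 3*6)/7 = -(1 + 18)/7 = -⅐*19 = -19/7 ≈ -2.7143)
q = -7
g(Q) = -68/7 (g(Q) = -19/7 - 7 = -68/7)
(g(F(3)) + L(6²))² = (-68/7 - 8)² = (-124/7)² = 15376/49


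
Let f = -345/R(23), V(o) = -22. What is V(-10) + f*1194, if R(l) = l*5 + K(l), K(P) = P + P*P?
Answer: -18548/29 ≈ -639.59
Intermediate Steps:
K(P) = P + P²
R(l) = 5*l + l*(1 + l) (R(l) = l*5 + l*(1 + l) = 5*l + l*(1 + l))
f = -15/29 (f = -345*1/(23*(6 + 23)) = -345/(23*29) = -345/667 = -345*1/667 = -15/29 ≈ -0.51724)
V(-10) + f*1194 = -22 - 15/29*1194 = -22 - 17910/29 = -18548/29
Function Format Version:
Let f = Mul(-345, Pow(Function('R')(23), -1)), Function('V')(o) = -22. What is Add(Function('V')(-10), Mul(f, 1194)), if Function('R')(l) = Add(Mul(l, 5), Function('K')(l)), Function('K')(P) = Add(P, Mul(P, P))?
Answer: Rational(-18548, 29) ≈ -639.59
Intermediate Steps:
Function('K')(P) = Add(P, Pow(P, 2))
Function('R')(l) = Add(Mul(5, l), Mul(l, Add(1, l))) (Function('R')(l) = Add(Mul(l, 5), Mul(l, Add(1, l))) = Add(Mul(5, l), Mul(l, Add(1, l))))
f = Rational(-15, 29) (f = Mul(-345, Pow(Mul(23, Add(6, 23)), -1)) = Mul(-345, Pow(Mul(23, 29), -1)) = Mul(-345, Pow(667, -1)) = Mul(-345, Rational(1, 667)) = Rational(-15, 29) ≈ -0.51724)
Add(Function('V')(-10), Mul(f, 1194)) = Add(-22, Mul(Rational(-15, 29), 1194)) = Add(-22, Rational(-17910, 29)) = Rational(-18548, 29)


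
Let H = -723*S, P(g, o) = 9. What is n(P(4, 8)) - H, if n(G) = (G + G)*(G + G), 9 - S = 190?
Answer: -130539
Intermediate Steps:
S = -181 (S = 9 - 1*190 = 9 - 190 = -181)
H = 130863 (H = -723*(-181) = 130863)
n(G) = 4*G² (n(G) = (2*G)*(2*G) = 4*G²)
n(P(4, 8)) - H = 4*9² - 1*130863 = 4*81 - 130863 = 324 - 130863 = -130539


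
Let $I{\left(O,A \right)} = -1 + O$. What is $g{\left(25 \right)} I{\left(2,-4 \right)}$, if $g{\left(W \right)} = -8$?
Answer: $-8$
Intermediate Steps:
$g{\left(25 \right)} I{\left(2,-4 \right)} = - 8 \left(-1 + 2\right) = \left(-8\right) 1 = -8$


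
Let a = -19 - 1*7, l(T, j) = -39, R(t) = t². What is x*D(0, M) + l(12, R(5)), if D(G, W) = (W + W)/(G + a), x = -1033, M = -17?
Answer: -18068/13 ≈ -1389.8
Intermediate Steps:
a = -26 (a = -19 - 7 = -26)
D(G, W) = 2*W/(-26 + G) (D(G, W) = (W + W)/(G - 26) = (2*W)/(-26 + G) = 2*W/(-26 + G))
x*D(0, M) + l(12, R(5)) = -2066*(-17)/(-26 + 0) - 39 = -2066*(-17)/(-26) - 39 = -2066*(-17)*(-1)/26 - 39 = -1033*17/13 - 39 = -17561/13 - 39 = -18068/13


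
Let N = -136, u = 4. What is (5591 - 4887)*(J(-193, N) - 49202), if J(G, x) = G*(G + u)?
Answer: -8958400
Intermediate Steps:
J(G, x) = G*(4 + G) (J(G, x) = G*(G + 4) = G*(4 + G))
(5591 - 4887)*(J(-193, N) - 49202) = (5591 - 4887)*(-193*(4 - 193) - 49202) = 704*(-193*(-189) - 49202) = 704*(36477 - 49202) = 704*(-12725) = -8958400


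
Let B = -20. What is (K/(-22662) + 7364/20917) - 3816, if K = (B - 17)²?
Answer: -1808726094469/474021054 ≈ -3815.7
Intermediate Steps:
K = 1369 (K = (-20 - 17)² = (-37)² = 1369)
(K/(-22662) + 7364/20917) - 3816 = (1369/(-22662) + 7364/20917) - 3816 = (1369*(-1/22662) + 7364*(1/20917)) - 3816 = (-1369/22662 + 7364/20917) - 3816 = 138247595/474021054 - 3816 = -1808726094469/474021054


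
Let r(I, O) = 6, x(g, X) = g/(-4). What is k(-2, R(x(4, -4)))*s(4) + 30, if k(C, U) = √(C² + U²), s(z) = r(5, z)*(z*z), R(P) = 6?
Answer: 30 + 192*√10 ≈ 637.16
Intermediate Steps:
x(g, X) = -g/4 (x(g, X) = g*(-¼) = -g/4)
s(z) = 6*z² (s(z) = 6*(z*z) = 6*z²)
k(-2, R(x(4, -4)))*s(4) + 30 = √((-2)² + 6²)*(6*4²) + 30 = √(4 + 36)*(6*16) + 30 = √40*96 + 30 = (2*√10)*96 + 30 = 192*√10 + 30 = 30 + 192*√10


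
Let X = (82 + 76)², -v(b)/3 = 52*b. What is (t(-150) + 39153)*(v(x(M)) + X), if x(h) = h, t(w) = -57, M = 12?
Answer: 902804832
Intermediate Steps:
v(b) = -156*b
X = 24964 (X = 158² = 24964)
(t(-150) + 39153)*(v(x(M)) + X) = (-57 + 39153)*(-156*12 + 24964) = 39096*(-1872 + 24964) = 39096*23092 = 902804832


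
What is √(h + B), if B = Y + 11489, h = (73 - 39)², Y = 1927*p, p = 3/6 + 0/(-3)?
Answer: √54434/2 ≈ 116.66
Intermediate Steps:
p = ½ (p = 3*(⅙) + 0*(-⅓) = ½ + 0 = ½ ≈ 0.50000)
Y = 1927/2 (Y = 1927*(½) = 1927/2 ≈ 963.50)
h = 1156 (h = 34² = 1156)
B = 24905/2 (B = 1927/2 + 11489 = 24905/2 ≈ 12453.)
√(h + B) = √(1156 + 24905/2) = √(27217/2) = √54434/2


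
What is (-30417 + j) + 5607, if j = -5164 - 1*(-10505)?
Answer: -19469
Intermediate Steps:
j = 5341 (j = -5164 + 10505 = 5341)
(-30417 + j) + 5607 = (-30417 + 5341) + 5607 = -25076 + 5607 = -19469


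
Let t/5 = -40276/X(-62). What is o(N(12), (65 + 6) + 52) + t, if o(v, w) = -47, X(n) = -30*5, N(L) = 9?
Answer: 19433/15 ≈ 1295.5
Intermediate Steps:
X(n) = -150
t = 20138/15 (t = 5*(-40276/(-150)) = 5*(-40276*(-1/150)) = 5*(20138/75) = 20138/15 ≈ 1342.5)
o(N(12), (65 + 6) + 52) + t = -47 + 20138/15 = 19433/15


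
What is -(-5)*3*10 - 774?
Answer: -624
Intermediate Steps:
-(-5)*3*10 - 774 = -1*(-15)*10 - 774 = 15*10 - 774 = 150 - 774 = -624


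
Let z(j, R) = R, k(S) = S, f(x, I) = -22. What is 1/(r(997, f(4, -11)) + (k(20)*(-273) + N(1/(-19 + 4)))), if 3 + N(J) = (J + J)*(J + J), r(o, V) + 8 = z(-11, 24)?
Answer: -225/1225571 ≈ -0.00018359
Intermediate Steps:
r(o, V) = 16 (r(o, V) = -8 + 24 = 16)
N(J) = -3 + 4*J**2 (N(J) = -3 + (J + J)*(J + J) = -3 + (2*J)*(2*J) = -3 + 4*J**2)
1/(r(997, f(4, -11)) + (k(20)*(-273) + N(1/(-19 + 4)))) = 1/(16 + (20*(-273) + (-3 + 4*(1/(-19 + 4))**2))) = 1/(16 + (-5460 + (-3 + 4*(1/(-15))**2))) = 1/(16 + (-5460 + (-3 + 4*(-1/15)**2))) = 1/(16 + (-5460 + (-3 + 4*(1/225)))) = 1/(16 + (-5460 + (-3 + 4/225))) = 1/(16 + (-5460 - 671/225)) = 1/(16 - 1229171/225) = 1/(-1225571/225) = -225/1225571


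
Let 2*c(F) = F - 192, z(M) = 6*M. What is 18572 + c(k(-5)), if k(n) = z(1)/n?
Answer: 92377/5 ≈ 18475.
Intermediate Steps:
k(n) = 6/n (k(n) = (6*1)/n = 6/n)
c(F) = -96 + F/2 (c(F) = (F - 192)/2 = (-192 + F)/2 = -96 + F/2)
18572 + c(k(-5)) = 18572 + (-96 + (6/(-5))/2) = 18572 + (-96 + (6*(-1/5))/2) = 18572 + (-96 + (1/2)*(-6/5)) = 18572 + (-96 - 3/5) = 18572 - 483/5 = 92377/5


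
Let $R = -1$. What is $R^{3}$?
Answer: $-1$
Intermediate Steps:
$R^{3} = \left(-1\right)^{3} = -1$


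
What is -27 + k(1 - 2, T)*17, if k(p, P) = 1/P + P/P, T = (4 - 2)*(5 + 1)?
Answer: -103/12 ≈ -8.5833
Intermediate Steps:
T = 12 (T = 2*6 = 12)
k(p, P) = 1 + 1/P (k(p, P) = 1/P + 1 = 1 + 1/P)
-27 + k(1 - 2, T)*17 = -27 + ((1 + 12)/12)*17 = -27 + ((1/12)*13)*17 = -27 + (13/12)*17 = -27 + 221/12 = -103/12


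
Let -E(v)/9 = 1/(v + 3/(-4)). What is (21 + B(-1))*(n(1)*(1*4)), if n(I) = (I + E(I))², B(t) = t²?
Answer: 107800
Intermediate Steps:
E(v) = -9/(-¾ + v) (E(v) = -9/(v + 3/(-4)) = -9/(v + 3*(-¼)) = -9/(v - ¾) = -9/(-¾ + v))
n(I) = (I - 36/(-3 + 4*I))²
(21 + B(-1))*(n(1)*(1*4)) = (21 + (-1)²)*((1 - 36/(-3 + 4*1))²*(1*4)) = (21 + 1)*((1 - 36/(-3 + 4))²*4) = 22*((1 - 36/1)²*4) = 22*((1 - 36*1)²*4) = 22*((1 - 36)²*4) = 22*((-35)²*4) = 22*(1225*4) = 22*4900 = 107800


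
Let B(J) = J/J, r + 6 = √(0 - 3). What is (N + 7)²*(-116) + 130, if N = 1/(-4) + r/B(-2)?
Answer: 1651/4 - 174*I*√3 ≈ 412.75 - 301.38*I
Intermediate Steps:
r = -6 + I*√3 (r = -6 + √(0 - 3) = -6 + √(-3) = -6 + I*√3 ≈ -6.0 + 1.732*I)
B(J) = 1
N = -25/4 + I*√3 (N = 1/(-4) + (-6 + I*√3)/1 = 1*(-¼) + (-6 + I*√3)*1 = -¼ + (-6 + I*√3) = -25/4 + I*√3 ≈ -6.25 + 1.732*I)
(N + 7)²*(-116) + 130 = ((-25/4 + I*√3) + 7)²*(-116) + 130 = (¾ + I*√3)²*(-116) + 130 = -116*(¾ + I*√3)² + 130 = 130 - 116*(¾ + I*√3)²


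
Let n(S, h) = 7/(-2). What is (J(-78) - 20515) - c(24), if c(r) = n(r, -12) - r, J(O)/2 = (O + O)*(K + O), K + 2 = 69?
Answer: -34111/2 ≈ -17056.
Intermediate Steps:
K = 67 (K = -2 + 69 = 67)
n(S, h) = -7/2 (n(S, h) = 7*(-1/2) = -7/2)
J(O) = 4*O*(67 + O) (J(O) = 2*((O + O)*(67 + O)) = 2*((2*O)*(67 + O)) = 2*(2*O*(67 + O)) = 4*O*(67 + O))
c(r) = -7/2 - r
(J(-78) - 20515) - c(24) = (4*(-78)*(67 - 78) - 20515) - (-7/2 - 1*24) = (4*(-78)*(-11) - 20515) - (-7/2 - 24) = (3432 - 20515) - 1*(-55/2) = -17083 + 55/2 = -34111/2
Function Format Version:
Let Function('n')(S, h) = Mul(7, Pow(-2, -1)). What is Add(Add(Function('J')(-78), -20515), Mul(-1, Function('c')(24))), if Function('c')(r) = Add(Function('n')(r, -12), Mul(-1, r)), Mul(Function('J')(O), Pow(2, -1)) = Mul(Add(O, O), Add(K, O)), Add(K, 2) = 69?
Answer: Rational(-34111, 2) ≈ -17056.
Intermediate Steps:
K = 67 (K = Add(-2, 69) = 67)
Function('n')(S, h) = Rational(-7, 2) (Function('n')(S, h) = Mul(7, Rational(-1, 2)) = Rational(-7, 2))
Function('J')(O) = Mul(4, O, Add(67, O)) (Function('J')(O) = Mul(2, Mul(Add(O, O), Add(67, O))) = Mul(2, Mul(Mul(2, O), Add(67, O))) = Mul(2, Mul(2, O, Add(67, O))) = Mul(4, O, Add(67, O)))
Function('c')(r) = Add(Rational(-7, 2), Mul(-1, r))
Add(Add(Function('J')(-78), -20515), Mul(-1, Function('c')(24))) = Add(Add(Mul(4, -78, Add(67, -78)), -20515), Mul(-1, Add(Rational(-7, 2), Mul(-1, 24)))) = Add(Add(Mul(4, -78, -11), -20515), Mul(-1, Add(Rational(-7, 2), -24))) = Add(Add(3432, -20515), Mul(-1, Rational(-55, 2))) = Add(-17083, Rational(55, 2)) = Rational(-34111, 2)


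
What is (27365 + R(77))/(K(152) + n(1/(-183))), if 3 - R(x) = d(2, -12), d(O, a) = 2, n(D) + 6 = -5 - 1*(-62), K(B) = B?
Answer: 27366/203 ≈ 134.81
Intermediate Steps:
n(D) = 51 (n(D) = -6 + (-5 - 1*(-62)) = -6 + (-5 + 62) = -6 + 57 = 51)
R(x) = 1 (R(x) = 3 - 1*2 = 3 - 2 = 1)
(27365 + R(77))/(K(152) + n(1/(-183))) = (27365 + 1)/(152 + 51) = 27366/203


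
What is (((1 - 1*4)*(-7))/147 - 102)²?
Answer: 508369/49 ≈ 10375.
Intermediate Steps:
(((1 - 1*4)*(-7))/147 - 102)² = (((1 - 4)*(-7))*(1/147) - 102)² = (-3*(-7)*(1/147) - 102)² = (21*(1/147) - 102)² = (⅐ - 102)² = (-713/7)² = 508369/49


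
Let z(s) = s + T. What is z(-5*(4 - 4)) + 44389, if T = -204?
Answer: 44185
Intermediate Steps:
z(s) = -204 + s (z(s) = s - 204 = -204 + s)
z(-5*(4 - 4)) + 44389 = (-204 - 5*(4 - 4)) + 44389 = (-204 - 5*0) + 44389 = (-204 + 0) + 44389 = -204 + 44389 = 44185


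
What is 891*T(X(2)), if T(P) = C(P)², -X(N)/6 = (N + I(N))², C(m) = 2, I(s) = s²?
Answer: 3564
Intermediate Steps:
X(N) = -6*(N + N²)²
T(P) = 4 (T(P) = 2² = 4)
891*T(X(2)) = 891*4 = 3564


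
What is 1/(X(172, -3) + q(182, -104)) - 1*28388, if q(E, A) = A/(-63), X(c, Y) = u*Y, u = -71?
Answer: -383890861/13523 ≈ -28388.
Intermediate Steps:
X(c, Y) = -71*Y
q(E, A) = -A/63 (q(E, A) = A*(-1/63) = -A/63)
1/(X(172, -3) + q(182, -104)) - 1*28388 = 1/(-71*(-3) - 1/63*(-104)) - 1*28388 = 1/(213 + 104/63) - 28388 = 1/(13523/63) - 28388 = 63/13523 - 28388 = -383890861/13523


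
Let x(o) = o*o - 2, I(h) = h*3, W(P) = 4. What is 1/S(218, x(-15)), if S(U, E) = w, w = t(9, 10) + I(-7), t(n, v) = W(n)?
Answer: -1/17 ≈ -0.058824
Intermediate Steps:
t(n, v) = 4
I(h) = 3*h
x(o) = -2 + o**2 (x(o) = o**2 - 2 = -2 + o**2)
w = -17 (w = 4 + 3*(-7) = 4 - 21 = -17)
S(U, E) = -17
1/S(218, x(-15)) = 1/(-17) = -1/17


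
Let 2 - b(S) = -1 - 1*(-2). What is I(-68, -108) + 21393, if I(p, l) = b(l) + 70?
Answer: 21464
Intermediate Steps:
b(S) = 1 (b(S) = 2 - (-1 - 1*(-2)) = 2 - (-1 + 2) = 2 - 1*1 = 2 - 1 = 1)
I(p, l) = 71 (I(p, l) = 1 + 70 = 71)
I(-68, -108) + 21393 = 71 + 21393 = 21464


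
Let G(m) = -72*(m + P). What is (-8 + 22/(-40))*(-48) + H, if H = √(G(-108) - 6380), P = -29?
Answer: 2052/5 + 2*√871 ≈ 469.43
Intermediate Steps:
G(m) = 2088 - 72*m (G(m) = -72*(m - 29) = -72*(-29 + m) = 2088 - 72*m)
H = 2*√871 (H = √((2088 - 72*(-108)) - 6380) = √((2088 + 7776) - 6380) = √(9864 - 6380) = √3484 = 2*√871 ≈ 59.025)
(-8 + 22/(-40))*(-48) + H = (-8 + 22/(-40))*(-48) + 2*√871 = (-8 + 22*(-1/40))*(-48) + 2*√871 = (-8 - 11/20)*(-48) + 2*√871 = -171/20*(-48) + 2*√871 = 2052/5 + 2*√871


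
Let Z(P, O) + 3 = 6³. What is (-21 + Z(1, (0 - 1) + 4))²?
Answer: 36864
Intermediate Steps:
Z(P, O) = 213 (Z(P, O) = -3 + 6³ = -3 + 216 = 213)
(-21 + Z(1, (0 - 1) + 4))² = (-21 + 213)² = 192² = 36864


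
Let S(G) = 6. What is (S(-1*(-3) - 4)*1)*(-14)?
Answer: -84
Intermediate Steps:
(S(-1*(-3) - 4)*1)*(-14) = (6*1)*(-14) = 6*(-14) = -84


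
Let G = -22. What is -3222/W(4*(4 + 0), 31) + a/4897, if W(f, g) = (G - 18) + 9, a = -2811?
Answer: 15690993/151807 ≈ 103.36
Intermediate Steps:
W(f, g) = -31 (W(f, g) = (-22 - 18) + 9 = -40 + 9 = -31)
-3222/W(4*(4 + 0), 31) + a/4897 = -3222/(-31) - 2811/4897 = -3222*(-1/31) - 2811*1/4897 = 3222/31 - 2811/4897 = 15690993/151807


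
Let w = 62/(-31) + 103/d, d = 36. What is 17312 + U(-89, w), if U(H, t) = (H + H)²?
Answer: 48996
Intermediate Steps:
w = 31/36 (w = 62/(-31) + 103/36 = 62*(-1/31) + 103*(1/36) = -2 + 103/36 = 31/36 ≈ 0.86111)
U(H, t) = 4*H² (U(H, t) = (2*H)² = 4*H²)
17312 + U(-89, w) = 17312 + 4*(-89)² = 17312 + 4*7921 = 17312 + 31684 = 48996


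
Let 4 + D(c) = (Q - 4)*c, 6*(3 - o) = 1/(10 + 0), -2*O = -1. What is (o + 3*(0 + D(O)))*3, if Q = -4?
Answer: -1261/20 ≈ -63.050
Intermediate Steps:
O = ½ (O = -½*(-1) = ½ ≈ 0.50000)
o = 179/60 (o = 3 - 1/(6*(10 + 0)) = 3 - ⅙/10 = 3 - ⅙*⅒ = 3 - 1/60 = 179/60 ≈ 2.9833)
D(c) = -4 - 8*c (D(c) = -4 + (-4 - 4)*c = -4 - 8*c)
(o + 3*(0 + D(O)))*3 = (179/60 + 3*(0 + (-4 - 8*½)))*3 = (179/60 + 3*(0 + (-4 - 4)))*3 = (179/60 + 3*(0 - 8))*3 = (179/60 + 3*(-8))*3 = (179/60 - 24)*3 = -1261/60*3 = -1261/20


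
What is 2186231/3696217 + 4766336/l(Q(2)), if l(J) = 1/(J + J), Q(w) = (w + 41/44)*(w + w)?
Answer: 4545292358983837/40658387 ≈ 1.1179e+8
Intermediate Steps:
Q(w) = 2*w*(41/44 + w) (Q(w) = (w + 41*(1/44))*(2*w) = (w + 41/44)*(2*w) = (41/44 + w)*(2*w) = 2*w*(41/44 + w))
l(J) = 1/(2*J)
2186231/3696217 + 4766336/l(Q(2)) = 2186231/3696217 + 4766336/((1/(2*(((1/22)*2*(41 + 44*2)))))) = 2186231*(1/3696217) + 4766336/((1/(2*(((1/22)*2*(41 + 88)))))) = 2186231/3696217 + 4766336/((1/(2*(((1/22)*2*129))))) = 2186231/3696217 + 4766336/((1/(2*(129/11)))) = 2186231/3696217 + 4766336/(((½)*(11/129))) = 2186231/3696217 + 4766336/(11/258) = 2186231/3696217 + 4766336*(258/11) = 2186231/3696217 + 1229714688/11 = 4545292358983837/40658387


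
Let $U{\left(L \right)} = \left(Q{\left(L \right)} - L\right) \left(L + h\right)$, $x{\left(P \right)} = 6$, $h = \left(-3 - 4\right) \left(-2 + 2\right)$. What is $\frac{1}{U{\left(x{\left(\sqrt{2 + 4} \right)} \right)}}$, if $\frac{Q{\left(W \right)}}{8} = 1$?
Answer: $\frac{1}{12} \approx 0.083333$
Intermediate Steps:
$Q{\left(W \right)} = 8$ ($Q{\left(W \right)} = 8 \cdot 1 = 8$)
$h = 0$ ($h = \left(-3 - 4\right) 0 = \left(-7\right) 0 = 0$)
$U{\left(L \right)} = L \left(8 - L\right)$ ($U{\left(L \right)} = \left(8 - L\right) \left(L + 0\right) = \left(8 - L\right) L = L \left(8 - L\right)$)
$\frac{1}{U{\left(x{\left(\sqrt{2 + 4} \right)} \right)}} = \frac{1}{6 \left(8 - 6\right)} = \frac{1}{6 \cdot 2} = \frac{1}{12}$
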